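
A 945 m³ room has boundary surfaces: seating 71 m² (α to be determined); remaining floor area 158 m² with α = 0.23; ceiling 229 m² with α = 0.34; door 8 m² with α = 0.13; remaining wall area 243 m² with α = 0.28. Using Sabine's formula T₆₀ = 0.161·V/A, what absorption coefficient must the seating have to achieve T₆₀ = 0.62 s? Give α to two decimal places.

0.87

From T₆₀ = 0.161·V/A, the target T₆₀ = 0.62 s needs A = 0.161·945/0.62 = 245.40 m².
Absorption from the other surfaces = 158·0.23 + 229·0.34 + 8·0.13 + 243·0.28 = 183.28 m², so the seating must supply 62.12 m² over 71 m².
α = 62.12/71 = 0.875.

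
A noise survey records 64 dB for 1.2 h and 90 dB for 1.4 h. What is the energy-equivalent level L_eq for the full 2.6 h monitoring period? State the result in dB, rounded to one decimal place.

87.3 dB

L_eq = 10·log₁₀[(1/T)·Σ tᵢ·10^(Lᵢ/10)] with T = 2.6 h.
Σ tᵢ·10^(Lᵢ/10) = 1.2·10^(64/10) + 1.4·10^(90/10) = 1.403e+09.
L_eq = 10·log₁₀(1.403e+09/2.6) = 87.32 dB.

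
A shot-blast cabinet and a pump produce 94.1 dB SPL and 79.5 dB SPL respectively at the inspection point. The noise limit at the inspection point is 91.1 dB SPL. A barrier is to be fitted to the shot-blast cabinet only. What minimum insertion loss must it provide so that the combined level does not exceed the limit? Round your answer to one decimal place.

Everything except the shot-blast cabinet sums to 10^(79.5/10) = 8.913e+07 in linear terms, 79.50 dB SPL.
The limit corresponds to 10^(91.1/10) = 1.288e+09; subtracting the fixed part leaves 1.199e+09 for the shot-blast cabinet, i.e. 90.79 dB SPL.
So the shot-blast cabinet must be reduced from 94.1 to 90.79 dB SPL: IL = 3.31 dB.

3.3 dB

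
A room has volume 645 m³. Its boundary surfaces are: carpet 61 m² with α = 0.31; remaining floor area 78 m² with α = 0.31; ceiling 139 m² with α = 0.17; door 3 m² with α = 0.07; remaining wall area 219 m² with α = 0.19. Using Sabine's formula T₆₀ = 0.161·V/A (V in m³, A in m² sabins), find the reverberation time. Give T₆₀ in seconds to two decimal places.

0.96 s

Total absorption A = 61·0.31 + 78·0.31 + 139·0.17 + 3·0.07 + 219·0.19 = 108.54 m² sabins.
T₆₀ = 0.161 × 645 / 108.54 = 0.957 s.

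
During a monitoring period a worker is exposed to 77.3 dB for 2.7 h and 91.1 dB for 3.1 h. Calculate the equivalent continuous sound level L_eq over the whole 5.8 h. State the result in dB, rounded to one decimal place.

88.5 dB

L_eq = 10·log₁₀[(1/T)·Σ tᵢ·10^(Lᵢ/10)] with T = 5.8 h.
Σ tᵢ·10^(Lᵢ/10) = 2.7·10^(77.3/10) + 3.1·10^(91.1/10) = 4.139e+09.
L_eq = 10·log₁₀(4.139e+09/5.8) = 88.53 dB.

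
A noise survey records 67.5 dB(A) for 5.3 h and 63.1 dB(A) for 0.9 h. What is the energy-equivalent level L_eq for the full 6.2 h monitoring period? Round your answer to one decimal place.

67.1 dB(A)

L_eq = 10·log₁₀[(1/T)·Σ tᵢ·10^(Lᵢ/10)] with T = 6.2 h.
Σ tᵢ·10^(Lᵢ/10) = 5.3·10^(67.5/10) + 0.9·10^(63.1/10) = 3.164e+07.
L_eq = 10·log₁₀(3.164e+07/6.2) = 67.08 dB(A).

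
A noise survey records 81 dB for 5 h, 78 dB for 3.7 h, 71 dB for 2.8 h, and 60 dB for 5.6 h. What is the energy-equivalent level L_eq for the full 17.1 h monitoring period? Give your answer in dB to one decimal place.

77.2 dB

The energy average is taken in the linear domain: L_eq = 10·log₁₀[(Σ tᵢ·10^(Lᵢ/10))/T], T = 17.1 h.
Σ tᵢ·10^(Lᵢ/10) = 5·10^(81/10) + 3.7·10^(78/10) + 2.8·10^(71/10) + 5.6·10^(60/10) = 9.038e+08.
L_eq = 10·log₁₀(9.038e+08/17.1) = 77.23 dB.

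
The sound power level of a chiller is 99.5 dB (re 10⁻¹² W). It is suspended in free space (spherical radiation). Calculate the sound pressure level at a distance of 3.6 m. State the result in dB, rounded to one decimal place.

77.4 dB

The power spreads over a sphere of area 4π·r², so L_p = L_w − 10·log₁₀(4π·r²).
4π·r² = 162.9 m², 10·log₁₀ of that is 22.118 dB.
L_p = 99.5 − 22.118 = 77.38 dB.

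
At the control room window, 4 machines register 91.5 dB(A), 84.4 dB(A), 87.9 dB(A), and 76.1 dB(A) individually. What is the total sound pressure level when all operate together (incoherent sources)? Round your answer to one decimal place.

Incoherent sources combine by intensity addition: L_total = 10·log₁₀(Σ 10^(L_i/10)).
Σ 10^(L/10) = 10^(91.5/10) + 10^(84.4/10) + 10^(87.9/10) + 10^(76.1/10) = 2.345e+09.
L_total = 10·log₁₀(2.345e+09) = 93.70 dB(A).

93.7 dB(A)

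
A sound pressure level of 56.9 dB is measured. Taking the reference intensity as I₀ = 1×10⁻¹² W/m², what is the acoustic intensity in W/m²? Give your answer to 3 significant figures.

4.90e-07 W/m²

I/I₀ = 10^(56.9/10) = 4.898e+05, so I = 4.898e+05 × 10⁻¹² W/m².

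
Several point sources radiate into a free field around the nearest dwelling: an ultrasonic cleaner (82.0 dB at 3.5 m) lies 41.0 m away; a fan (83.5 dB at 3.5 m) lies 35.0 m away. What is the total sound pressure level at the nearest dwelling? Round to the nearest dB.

65 dB

First find each source's level at the receiver (point-source: −20·log₁₀(r/r_ref)), then combine on an intensity basis.
ultrasonic cleaner: 82.0 − 20·log₁₀(41.0/3.5) = 82.0 − 21.37 = 60.63 dB.
fan: 83.5 − 20·log₁₀(35.0/3.5) = 83.5 − 20.00 = 63.50 dB.
Σ 10^(L/10) = 3.394e+06 → L_total = 10·log₁₀(3.394e+06) = 65.31 dB.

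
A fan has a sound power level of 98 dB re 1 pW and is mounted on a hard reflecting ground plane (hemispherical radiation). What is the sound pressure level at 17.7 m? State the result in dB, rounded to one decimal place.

65.1 dB

Free-field hemispherical radiation: L_p = L_w − 10·log₁₀(2π·r²), r = 17.7 m.
2π·r² = 1968 m², 10·log₁₀ of that is 32.941 dB.
L_p = 98 − 32.941 = 65.06 dB.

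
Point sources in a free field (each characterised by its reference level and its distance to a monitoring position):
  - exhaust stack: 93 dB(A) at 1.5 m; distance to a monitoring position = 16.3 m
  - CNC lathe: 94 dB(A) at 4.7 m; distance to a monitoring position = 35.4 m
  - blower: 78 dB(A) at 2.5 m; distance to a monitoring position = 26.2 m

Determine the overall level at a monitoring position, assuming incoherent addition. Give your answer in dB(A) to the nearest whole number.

78 dB(A)

Propagate each source to the receiver with L = L_ref − 20·log₁₀(r/r_ref), then add intensities.
exhaust stack: 93 − 20·log₁₀(16.3/1.5) = 93 − 20.72 = 72.28 dB(A).
CNC lathe: 94 − 20·log₁₀(35.4/4.7) = 94 − 17.54 = 76.46 dB(A).
blower: 78 − 20·log₁₀(26.2/2.5) = 78 − 20.41 = 57.59 dB(A).
Σ 10^(L/10) = 6.175e+07 → L_total = 10·log₁₀(6.175e+07) = 77.91 dB(A).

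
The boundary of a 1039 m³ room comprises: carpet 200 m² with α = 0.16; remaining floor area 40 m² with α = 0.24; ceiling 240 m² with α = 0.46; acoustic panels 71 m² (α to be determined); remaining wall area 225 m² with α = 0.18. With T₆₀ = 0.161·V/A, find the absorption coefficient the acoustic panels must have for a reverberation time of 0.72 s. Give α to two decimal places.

0.56

A = 0.161·V/T₆₀ = 0.161·1039/0.72 = 232.33 m² sabins.
Absorption from the other surfaces = 200·0.16 + 40·0.24 + 240·0.46 + 225·0.18 = 192.50 m², so the acoustic panels must supply 39.83 m² over 71 m².
α = 39.83/71 = 0.561.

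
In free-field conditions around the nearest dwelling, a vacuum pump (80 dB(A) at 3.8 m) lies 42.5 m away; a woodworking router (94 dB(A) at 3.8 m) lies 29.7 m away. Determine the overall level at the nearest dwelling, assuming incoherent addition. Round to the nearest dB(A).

Propagate each source to the receiver with L = L_ref − 20·log₁₀(r/r_ref), then add intensities.
vacuum pump: 80 − 20·log₁₀(42.5/3.8) = 80 − 20.97 = 59.03 dB(A).
woodworking router: 94 − 20·log₁₀(29.7/3.8) = 94 − 17.86 = 76.14 dB(A).
Σ 10^(L/10) = 4.192e+07 → L_total = 10·log₁₀(4.192e+07) = 76.22 dB(A).

76 dB(A)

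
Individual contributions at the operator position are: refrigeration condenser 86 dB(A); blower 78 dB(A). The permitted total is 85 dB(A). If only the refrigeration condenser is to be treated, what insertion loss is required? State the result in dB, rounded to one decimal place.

2.0 dB

The untreated sources together contribute 10^(78/10) = 6.310e+07, i.e. 78.00 dB(A).
To meet 85 dB(A) overall, the treated refrigeration condenser may contribute at most 10^(85/10) − 6.310e+07 = 2.531e+08, i.e. 84.03 dB(A).
So the refrigeration condenser must be reduced from 86 to 84.03 dB(A): IL = 1.97 dB.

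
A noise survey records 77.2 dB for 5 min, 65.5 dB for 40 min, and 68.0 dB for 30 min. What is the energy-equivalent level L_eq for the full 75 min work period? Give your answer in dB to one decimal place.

Weight each interval's intensity by its duration and average over T = 75 min:
Σ tᵢ·10^(Lᵢ/10) = 5·10^(77.2/10) + 40·10^(65.5/10) + 30·10^(68.0/10) = 5.936e+08.
L_eq = 10·log₁₀(5.936e+08/75) = 68.98 dB.

69.0 dB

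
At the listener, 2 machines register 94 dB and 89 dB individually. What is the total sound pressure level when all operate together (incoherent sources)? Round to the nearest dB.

Incoherent sources combine by intensity addition: L_total = 10·log₁₀(Σ 10^(L_i/10)).
Σ 10^(L/10) = 10^(94/10) + 10^(89/10) = 3.306e+09.
L_total = 10·log₁₀(3.306e+09) = 95.19 dB.

95 dB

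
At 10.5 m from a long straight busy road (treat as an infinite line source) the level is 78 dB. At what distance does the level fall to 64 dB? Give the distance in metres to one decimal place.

The 14.0 dB drop corresponds to a distance ratio of 10^(14.0/10) for a line source.
r₂ = 10.5·10^((78−64)/10) = 10.5·10^(14.0/10) = 263.75 m.

263.7 m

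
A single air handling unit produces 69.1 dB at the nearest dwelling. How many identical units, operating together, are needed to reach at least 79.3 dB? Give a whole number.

11

Need L₁ + 10·log₁₀ N ≥ 79.3, i.e. log₁₀ N ≥ 1.02.
N ≥ 10^(10.2/10) = 10.471, so N = 11.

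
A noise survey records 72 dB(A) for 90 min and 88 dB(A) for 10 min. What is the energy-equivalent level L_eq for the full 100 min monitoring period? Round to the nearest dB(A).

79 dB(A)

The energy average is taken in the linear domain: L_eq = 10·log₁₀[(Σ tᵢ·10^(Lᵢ/10))/T], T = 100 min.
Σ tᵢ·10^(Lᵢ/10) = 90·10^(72/10) + 10·10^(88/10) = 7.736e+09.
L_eq = 10·log₁₀(7.736e+09/100) = 78.89 dB(A).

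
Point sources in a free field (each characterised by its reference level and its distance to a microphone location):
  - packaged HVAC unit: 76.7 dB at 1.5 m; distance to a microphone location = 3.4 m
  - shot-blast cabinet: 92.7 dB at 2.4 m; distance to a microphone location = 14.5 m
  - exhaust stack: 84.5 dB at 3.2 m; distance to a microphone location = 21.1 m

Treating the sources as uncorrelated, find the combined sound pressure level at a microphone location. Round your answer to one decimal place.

78.2 dB

Apply inverse-square spreading to bring every level to the receiver, then sum 10^(L/10).
packaged HVAC unit: 76.7 − 20·log₁₀(3.4/1.5) = 76.7 − 7.11 = 69.59 dB.
shot-blast cabinet: 92.7 − 20·log₁₀(14.5/2.4) = 92.7 − 15.62 = 77.08 dB.
exhaust stack: 84.5 − 20·log₁₀(21.1/3.2) = 84.5 − 16.38 = 68.12 dB.
Σ 10^(L/10) = 6.660e+07 → L_total = 10·log₁₀(6.660e+07) = 78.23 dB.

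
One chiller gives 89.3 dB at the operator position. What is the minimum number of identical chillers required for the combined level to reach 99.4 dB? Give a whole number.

11

The shortfall is 99.4 − 89.3 = 10.1 dB, and N units add 10·log₁₀ N, so need 10·log₁₀ N ≥ 10.1.
N ≥ 10^(10.1/10) = 10.233, so N = 11.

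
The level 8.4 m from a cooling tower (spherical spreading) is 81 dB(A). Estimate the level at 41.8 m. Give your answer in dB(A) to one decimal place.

67.1 dB(A)

Point-source attenuation: ΔL = 20·log₁₀(r₂/r₁) = 20·log₁₀(41.8/8.4) = 13.938 dB.
L₂ = 81 − 20·log₁₀(41.8/8.4) = 81 − 13.938 = 67.06 dB(A).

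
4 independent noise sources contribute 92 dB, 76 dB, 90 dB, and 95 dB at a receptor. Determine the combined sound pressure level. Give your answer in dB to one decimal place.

Incoherent sources combine by intensity addition: L_total = 10·log₁₀(Σ 10^(L_i/10)).
Σ 10^(L/10) = 10^(92/10) + 10^(76/10) + 10^(90/10) + 10^(95/10) = 5.787e+09.
L_total = 10·log₁₀(5.787e+09) = 97.62 dB.

97.6 dB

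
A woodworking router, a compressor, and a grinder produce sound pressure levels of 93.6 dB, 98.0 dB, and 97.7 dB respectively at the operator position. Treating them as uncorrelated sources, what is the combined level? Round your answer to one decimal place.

101.6 dB

For uncorrelated sources the intensities add, so convert each level to linear form, sum, and take 10·log₁₀ of the total.
Σ 10^(L/10) = 10^(93.6/10) + 10^(98.0/10) + 10^(97.7/10) = 1.449e+10.
L_total = 10·log₁₀(1.449e+10) = 101.61 dB.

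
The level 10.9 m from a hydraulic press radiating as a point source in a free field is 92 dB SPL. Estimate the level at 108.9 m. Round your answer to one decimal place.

72.0 dB SPL

Spherical spreading from a point source gives a 20·log₁₀(r₂/r₁) drop.
L₂ = 92 − 20·log₁₀(108.9/10.9) = 92 − 19.992 = 72.01 dB SPL.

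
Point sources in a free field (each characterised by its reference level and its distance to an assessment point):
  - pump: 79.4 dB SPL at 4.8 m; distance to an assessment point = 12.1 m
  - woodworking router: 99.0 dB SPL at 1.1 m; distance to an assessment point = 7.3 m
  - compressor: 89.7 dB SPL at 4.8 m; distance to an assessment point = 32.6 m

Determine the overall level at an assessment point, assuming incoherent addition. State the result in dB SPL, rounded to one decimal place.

83.3 dB SPL

Propagate each source to the receiver with L = L_ref − 20·log₁₀(r/r_ref), then add intensities.
pump: 79.4 − 20·log₁₀(12.1/4.8) = 79.4 − 8.03 = 71.37 dB SPL.
woodworking router: 99.0 − 20·log₁₀(7.3/1.1) = 99.0 − 16.44 = 82.56 dB SPL.
compressor: 89.7 − 20·log₁₀(32.6/4.8) = 89.7 − 16.64 = 73.06 dB SPL.
Σ 10^(L/10) = 2.143e+08 → L_total = 10·log₁₀(2.143e+08) = 83.31 dB SPL.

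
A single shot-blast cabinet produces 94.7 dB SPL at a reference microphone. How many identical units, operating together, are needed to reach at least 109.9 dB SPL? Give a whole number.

34

Need L₁ + 10·log₁₀ N ≥ 109.9, i.e. log₁₀ N ≥ 1.52.
N ≥ 10^(15.2/10) = 33.113, so N = 34.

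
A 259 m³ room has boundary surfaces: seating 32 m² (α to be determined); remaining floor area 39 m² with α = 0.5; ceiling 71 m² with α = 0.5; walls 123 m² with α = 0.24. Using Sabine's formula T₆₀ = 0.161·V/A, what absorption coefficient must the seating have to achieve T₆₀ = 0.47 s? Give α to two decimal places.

A = 0.161·V/T₆₀ = 0.161·259/0.47 = 88.72 m² sabins.
Absorption from the other surfaces = 39·0.5 + 71·0.5 + 123·0.24 = 84.52 m², so the seating must supply 4.20 m² over 32 m².
α = 4.20/32 = 0.131.

0.13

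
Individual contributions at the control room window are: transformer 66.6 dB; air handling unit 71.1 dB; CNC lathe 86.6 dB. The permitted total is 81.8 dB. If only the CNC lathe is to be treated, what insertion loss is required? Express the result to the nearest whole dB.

5 dB

The untreated sources together contribute 10^(66.6/10) + 10^(71.1/10) = 1.745e+07, i.e. 72.42 dB.
To meet 81.8 dB overall, the treated CNC lathe may contribute at most 10^(81.8/10) − 1.745e+07 = 1.339e+08, i.e. 81.27 dB.
Required insertion loss = 86.6 − 81.27 = 5.33 dB.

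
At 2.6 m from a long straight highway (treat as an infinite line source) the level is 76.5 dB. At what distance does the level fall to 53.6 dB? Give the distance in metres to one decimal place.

507.0 m

Line-source spreading drops the level by 10·log₁₀(r₂/r₁); inverting, r₂/r₁ = 10^(ΔL/10).
r₂ = 2.6·10^((76.5−53.6)/10) = 2.6·10^(22.9/10) = 506.96 m.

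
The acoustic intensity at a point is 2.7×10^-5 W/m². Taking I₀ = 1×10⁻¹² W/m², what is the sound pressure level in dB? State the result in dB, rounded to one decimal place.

74.3 dB

L = 10·log₁₀(I/I₀) = 10·log₁₀(2.7×10^-5/10⁻¹²) = 10·log₁₀(2.7×10^7).
L = 10·(0.4314 + 7) = 74.31 dB.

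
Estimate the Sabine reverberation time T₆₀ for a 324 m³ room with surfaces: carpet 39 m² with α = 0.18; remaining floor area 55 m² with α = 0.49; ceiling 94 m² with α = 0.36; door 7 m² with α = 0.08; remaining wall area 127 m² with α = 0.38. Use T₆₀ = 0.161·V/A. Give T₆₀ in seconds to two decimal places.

0.45 s

Total absorption A = 39·0.18 + 55·0.49 + 94·0.36 + 7·0.08 + 127·0.38 = 116.63 m² sabins.
T₆₀ = 0.161 × 324 / 116.63 = 0.447 s.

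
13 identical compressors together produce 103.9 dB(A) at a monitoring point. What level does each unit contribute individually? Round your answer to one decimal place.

Dividing the total intensity by 13 lowers the level by 10·log₁₀ 13 = 11.139 dB: L₁ = 103.9 − 11.139.

92.8 dB(A)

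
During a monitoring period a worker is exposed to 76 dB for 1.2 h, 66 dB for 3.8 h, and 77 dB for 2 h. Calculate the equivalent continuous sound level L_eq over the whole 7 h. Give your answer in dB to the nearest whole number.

74 dB

L_eq = 10·log₁₀[(1/T)·Σ tᵢ·10^(Lᵢ/10)] with T = 7 h.
Σ tᵢ·10^(Lᵢ/10) = 1.2·10^(76/10) + 3.8·10^(66/10) + 2·10^(77/10) = 1.631e+08.
L_eq = 10·log₁₀(1.631e+08/7) = 73.67 dB.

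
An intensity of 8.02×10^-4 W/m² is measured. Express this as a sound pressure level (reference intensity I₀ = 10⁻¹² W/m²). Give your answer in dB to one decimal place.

Dividing by I₀ shifts the exponent by 12: I/I₀ = 8.02×10^8.
L = 10·(0.9042 + 8) = 89.04 dB.

89.0 dB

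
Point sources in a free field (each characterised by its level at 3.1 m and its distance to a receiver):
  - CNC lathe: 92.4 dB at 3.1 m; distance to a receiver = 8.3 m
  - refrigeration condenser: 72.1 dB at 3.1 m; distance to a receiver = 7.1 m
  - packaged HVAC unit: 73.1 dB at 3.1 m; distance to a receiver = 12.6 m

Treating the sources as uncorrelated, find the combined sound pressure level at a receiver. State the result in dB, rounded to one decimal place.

Apply inverse-square spreading to bring every level to the receiver, then sum 10^(L/10).
CNC lathe: 92.4 − 20·log₁₀(8.3/3.1) = 92.4 − 8.55 = 83.85 dB.
refrigeration condenser: 72.1 − 20·log₁₀(7.1/3.1) = 72.1 − 7.20 = 64.90 dB.
packaged HVAC unit: 73.1 − 20·log₁₀(12.6/3.1) = 73.1 − 12.18 = 60.92 dB.
Σ 10^(L/10) = 2.467e+08 → L_total = 10·log₁₀(2.467e+08) = 83.92 dB.

83.9 dB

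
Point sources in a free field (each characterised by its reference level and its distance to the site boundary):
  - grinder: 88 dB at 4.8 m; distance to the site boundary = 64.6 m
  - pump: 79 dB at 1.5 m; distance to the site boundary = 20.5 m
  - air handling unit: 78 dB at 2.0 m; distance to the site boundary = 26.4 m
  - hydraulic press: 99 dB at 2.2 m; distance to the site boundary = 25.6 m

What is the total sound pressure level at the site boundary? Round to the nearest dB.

78 dB

Propagate each source to the receiver with L = L_ref − 20·log₁₀(r/r_ref), then add intensities.
grinder: 88 − 20·log₁₀(64.6/4.8) = 88 − 22.58 = 65.42 dB.
pump: 79 − 20·log₁₀(20.5/1.5) = 79 − 22.71 = 56.29 dB.
air handling unit: 78 − 20·log₁₀(26.4/2.0) = 78 − 22.41 = 55.59 dB.
hydraulic press: 99 − 20·log₁₀(25.6/2.2) = 99 − 21.32 = 77.68 dB.
Σ 10^(L/10) = 6.293e+07 → L_total = 10·log₁₀(6.293e+07) = 77.99 dB.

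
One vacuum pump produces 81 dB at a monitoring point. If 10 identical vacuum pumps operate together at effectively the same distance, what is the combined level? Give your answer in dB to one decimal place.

91.0 dB

L_total = L₁ + 10·log₁₀ N for N identical incoherent sources.
L_total = 81 + 10·log₁₀(10) = 81 + 10.000 = 91.00 dB.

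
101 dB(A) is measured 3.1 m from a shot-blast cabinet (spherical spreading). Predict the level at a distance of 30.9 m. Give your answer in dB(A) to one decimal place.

For a point source, L₂ = L₁ − 20·log₁₀(r₂/r₁).
L₂ = 101 − 20·log₁₀(30.9/3.1) = 101 − 19.972 = 81.03 dB(A).

81.0 dB(A)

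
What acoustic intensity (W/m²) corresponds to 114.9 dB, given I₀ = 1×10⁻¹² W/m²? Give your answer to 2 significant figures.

L = 10·log₁₀(I/I₀) ⇒ I = I₀·10^(L/10) = 10⁻¹² × 10^11.49.

0.31 W/m²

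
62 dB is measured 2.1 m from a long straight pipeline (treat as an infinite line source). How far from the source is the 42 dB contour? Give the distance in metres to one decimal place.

210.0 m

For a line source L₁ − L₂ = 10·log₁₀(r₂/r₁), so r₂ = r₁·10^((L₁−L₂)/10).
r₂ = 2.1·10^((62−42)/10) = 2.1·10^(20.0/10) = 210.00 m.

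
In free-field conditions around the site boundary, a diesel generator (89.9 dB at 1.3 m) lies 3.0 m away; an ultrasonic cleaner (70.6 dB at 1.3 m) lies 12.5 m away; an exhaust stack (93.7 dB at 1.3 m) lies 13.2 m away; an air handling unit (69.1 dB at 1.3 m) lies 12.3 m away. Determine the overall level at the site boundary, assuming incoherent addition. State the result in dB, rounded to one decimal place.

83.1 dB

Apply inverse-square spreading to bring every level to the receiver, then sum 10^(L/10).
diesel generator: 89.9 − 20·log₁₀(3.0/1.3) = 89.9 − 7.26 = 82.64 dB.
ultrasonic cleaner: 70.6 − 20·log₁₀(12.5/1.3) = 70.6 − 19.66 = 50.94 dB.
exhaust stack: 93.7 − 20·log₁₀(13.2/1.3) = 93.7 − 20.13 = 73.57 dB.
air handling unit: 69.1 − 20·log₁₀(12.3/1.3) = 69.1 − 19.52 = 49.58 dB.
Σ 10^(L/10) = 2.065e+08 → L_total = 10·log₁₀(2.065e+08) = 83.15 dB.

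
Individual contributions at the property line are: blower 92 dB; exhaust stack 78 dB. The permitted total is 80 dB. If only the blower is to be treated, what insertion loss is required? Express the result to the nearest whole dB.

16 dB

Fixed contribution from the other source: Σ 10^(L/10) = 10^(78/10) = 6.310e+07 (78.00 dB).
The limit corresponds to 10^(80/10) = 1.000e+08; subtracting the fixed part leaves 3.690e+07 for the blower, i.e. 75.67 dB.
So the blower must be reduced from 92 to 75.67 dB: IL = 16.33 dB.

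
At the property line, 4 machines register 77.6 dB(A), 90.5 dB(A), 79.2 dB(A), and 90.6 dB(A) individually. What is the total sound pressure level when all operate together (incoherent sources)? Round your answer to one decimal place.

Incoherent sources combine by intensity addition: L_total = 10·log₁₀(Σ 10^(L_i/10)).
Σ 10^(L/10) = 10^(77.6/10) + 10^(90.5/10) + 10^(79.2/10) + 10^(90.6/10) = 2.411e+09.
L_total = 10·log₁₀(2.411e+09) = 93.82 dB(A).

93.8 dB(A)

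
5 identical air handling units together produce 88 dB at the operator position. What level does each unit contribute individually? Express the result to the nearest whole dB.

Dividing the total intensity by 5 lowers the level by 10·log₁₀ 5 = 6.990 dB: L₁ = 88 − 6.990.

81 dB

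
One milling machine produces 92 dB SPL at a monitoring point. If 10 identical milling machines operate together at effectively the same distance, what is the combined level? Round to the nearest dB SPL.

L_total = L₁ + 10·log₁₀ N for N identical incoherent sources.
L_total = 92 + 10·log₁₀(10) = 92 + 10.000 = 102.00 dB SPL.

102 dB SPL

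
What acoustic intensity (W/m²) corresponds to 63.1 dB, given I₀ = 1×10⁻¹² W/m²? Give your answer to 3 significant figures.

2.04e-06 W/m²

I/I₀ = 10^(63.1/10) = 2.042e+06, so I = 2.042e+06 × 10⁻¹² W/m².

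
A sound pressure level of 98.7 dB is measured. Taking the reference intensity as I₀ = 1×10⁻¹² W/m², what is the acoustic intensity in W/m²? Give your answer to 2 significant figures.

I = I₀·10^(L/10) = 10⁻¹² × 10^(98.7/10) = 10^(-2.130).

0.0074 W/m²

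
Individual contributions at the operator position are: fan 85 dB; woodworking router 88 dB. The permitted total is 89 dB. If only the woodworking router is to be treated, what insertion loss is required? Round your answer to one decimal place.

Everything except the woodworking router sums to 10^(85/10) = 3.162e+08 in linear terms, 85.00 dB.
To meet 89 dB overall, the treated woodworking router may contribute at most 10^(89/10) − 3.162e+08 = 4.781e+08, i.e. 86.80 dB.
Required insertion loss = 88 − 86.80 = 1.20 dB.

1.2 dB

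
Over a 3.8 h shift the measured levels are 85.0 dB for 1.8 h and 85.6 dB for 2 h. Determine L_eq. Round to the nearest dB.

85 dB

Weight each interval's intensity by its duration and average over T = 3.8 h:
Σ tᵢ·10^(Lᵢ/10) = 1.8·10^(85.0/10) + 2·10^(85.6/10) = 1.295e+09.
L_eq = 10·log₁₀(1.295e+09/3.8) = 85.33 dB.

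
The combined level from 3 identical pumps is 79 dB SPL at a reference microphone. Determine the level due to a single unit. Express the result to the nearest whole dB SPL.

74 dB SPL

3 equal contributions raise the level by 10·log₁₀ 3 = 4.771 dB, so each unit alone gives 79 − 4.771.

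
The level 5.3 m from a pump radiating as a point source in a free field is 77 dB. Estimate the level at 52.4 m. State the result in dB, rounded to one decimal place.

57.1 dB

Point-source attenuation: ΔL = 20·log₁₀(r₂/r₁) = 20·log₁₀(52.4/5.3) = 19.901 dB.
L₂ = 77 − 20·log₁₀(52.4/5.3) = 77 − 19.901 = 57.10 dB.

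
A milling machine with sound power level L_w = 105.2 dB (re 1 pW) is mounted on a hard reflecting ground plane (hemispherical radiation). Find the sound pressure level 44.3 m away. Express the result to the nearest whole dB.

The power spreads over a hemisphere of area 2π·r², so L_p = L_w − 10·log₁₀(2π·r²).
2π·r² = 1.233e+04 m², 10·log₁₀ of that is 40.910 dB.
L_p = 105.2 − 40.910 = 64.29 dB.

64 dB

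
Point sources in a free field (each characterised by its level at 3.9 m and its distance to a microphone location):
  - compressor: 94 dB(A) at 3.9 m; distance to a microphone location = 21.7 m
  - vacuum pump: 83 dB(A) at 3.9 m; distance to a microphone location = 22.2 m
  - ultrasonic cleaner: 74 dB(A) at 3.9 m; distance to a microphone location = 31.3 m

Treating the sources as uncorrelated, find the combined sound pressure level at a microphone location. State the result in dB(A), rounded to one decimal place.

79.4 dB(A)

Apply inverse-square spreading to bring every level to the receiver, then sum 10^(L/10).
compressor: 94 − 20·log₁₀(21.7/3.9) = 94 − 14.91 = 79.09 dB(A).
vacuum pump: 83 − 20·log₁₀(22.2/3.9) = 83 − 15.11 = 67.89 dB(A).
ultrasonic cleaner: 74 − 20·log₁₀(31.3/3.9) = 74 − 18.09 = 55.91 dB(A).
Σ 10^(L/10) = 8.768e+07 → L_total = 10·log₁₀(8.768e+07) = 79.43 dB(A).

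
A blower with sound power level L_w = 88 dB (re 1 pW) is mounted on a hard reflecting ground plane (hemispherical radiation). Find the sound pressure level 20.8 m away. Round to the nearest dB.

L_p = L_w − 10·log₁₀(2π·r²) with r = 20.8 m.
2π·r² = 2718 m², 10·log₁₀ of that is 34.343 dB.
L_p = 88 − 34.343 = 53.66 dB.

54 dB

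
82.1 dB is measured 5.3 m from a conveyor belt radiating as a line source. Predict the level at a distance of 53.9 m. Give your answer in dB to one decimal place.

72.0 dB

Line-source attenuation: ΔL = 10·log₁₀(r₂/r₁) = 10·log₁₀(53.9/5.3) = 10.073 dB.
L₂ = 82.1 − 10·log₁₀(53.9/5.3) = 82.1 − 10.073 = 72.03 dB.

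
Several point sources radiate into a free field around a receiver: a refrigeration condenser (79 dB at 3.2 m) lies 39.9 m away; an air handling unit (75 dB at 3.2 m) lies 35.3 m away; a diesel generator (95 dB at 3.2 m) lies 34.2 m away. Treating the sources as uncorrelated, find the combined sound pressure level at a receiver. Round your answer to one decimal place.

74.5 dB

Apply inverse-square spreading to bring every level to the receiver, then sum 10^(L/10).
refrigeration condenser: 79 − 20·log₁₀(39.9/3.2) = 79 − 21.92 = 57.08 dB.
air handling unit: 75 − 20·log₁₀(35.3/3.2) = 75 − 20.85 = 54.15 dB.
diesel generator: 95 − 20·log₁₀(34.2/3.2) = 95 − 20.58 = 74.42 dB.
Σ 10^(L/10) = 2.846e+07 → L_total = 10·log₁₀(2.846e+07) = 74.54 dB.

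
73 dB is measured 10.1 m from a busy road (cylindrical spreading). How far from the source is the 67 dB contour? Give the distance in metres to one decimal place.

Line-source spreading drops the level by 10·log₁₀(r₂/r₁); inverting, r₂/r₁ = 10^(ΔL/10).
r₂ = 10.1·10^((73−67)/10) = 10.1·10^(6.0/10) = 40.21 m.

40.2 m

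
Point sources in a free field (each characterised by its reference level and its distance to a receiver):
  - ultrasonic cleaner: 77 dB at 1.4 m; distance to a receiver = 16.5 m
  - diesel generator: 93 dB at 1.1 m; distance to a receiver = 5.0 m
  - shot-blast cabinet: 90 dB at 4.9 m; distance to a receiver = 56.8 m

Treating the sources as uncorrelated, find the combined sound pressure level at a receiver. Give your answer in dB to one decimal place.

Apply inverse-square spreading to bring every level to the receiver, then sum 10^(L/10).
ultrasonic cleaner: 77 − 20·log₁₀(16.5/1.4) = 77 − 21.43 = 55.57 dB.
diesel generator: 93 − 20·log₁₀(5.0/1.1) = 93 − 13.15 = 79.85 dB.
shot-blast cabinet: 90 − 20·log₁₀(56.8/4.9) = 90 − 21.28 = 68.72 dB.
Σ 10^(L/10) = 1.044e+08 → L_total = 10·log₁₀(1.044e+08) = 80.19 dB.

80.2 dB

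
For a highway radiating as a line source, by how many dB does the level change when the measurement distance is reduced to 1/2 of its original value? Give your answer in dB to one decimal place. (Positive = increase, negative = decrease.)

Line-source spreading: ΔL = −10·log₁₀(r₂/r₁).
ΔL = −10·log₁₀(0.5) = +3.01 dB.

+3.0 dB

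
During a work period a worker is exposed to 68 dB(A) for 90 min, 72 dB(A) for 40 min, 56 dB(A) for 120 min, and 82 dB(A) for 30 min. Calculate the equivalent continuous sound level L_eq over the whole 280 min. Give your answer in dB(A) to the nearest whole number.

L_eq = 10·log₁₀[(1/T)·Σ tᵢ·10^(Lᵢ/10)] with T = 280 min.
Σ tᵢ·10^(Lᵢ/10) = 90·10^(68/10) + 40·10^(72/10) + 120·10^(56/10) + 30·10^(82/10) = 6.004e+09.
L_eq = 10·log₁₀(6.004e+09/280) = 73.31 dB(A).

73 dB(A)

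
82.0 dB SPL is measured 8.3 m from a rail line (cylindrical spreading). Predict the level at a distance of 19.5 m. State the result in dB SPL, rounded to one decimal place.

78.3 dB SPL

Line-source attenuation: ΔL = 10·log₁₀(r₂/r₁) = 10·log₁₀(19.5/8.3) = 3.710 dB.
L₂ = 82.0 − 10·log₁₀(19.5/8.3) = 82.0 − 3.710 = 78.29 dB SPL.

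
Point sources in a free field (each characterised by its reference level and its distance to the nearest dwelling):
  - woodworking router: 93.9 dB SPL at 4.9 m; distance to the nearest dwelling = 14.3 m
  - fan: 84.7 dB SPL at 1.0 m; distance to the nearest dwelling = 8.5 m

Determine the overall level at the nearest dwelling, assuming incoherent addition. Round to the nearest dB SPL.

85 dB SPL

First find each source's level at the receiver (point-source: −20·log₁₀(r/r_ref)), then combine on an intensity basis.
woodworking router: 93.9 − 20·log₁₀(14.3/4.9) = 93.9 − 9.30 = 84.60 dB SPL.
fan: 84.7 − 20·log₁₀(8.5/1.0) = 84.7 − 18.59 = 66.11 dB SPL.
Σ 10^(L/10) = 2.923e+08 → L_total = 10·log₁₀(2.923e+08) = 84.66 dB SPL.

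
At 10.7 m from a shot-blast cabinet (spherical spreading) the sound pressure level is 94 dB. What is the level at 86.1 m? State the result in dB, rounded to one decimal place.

75.9 dB

Point-source attenuation: ΔL = 20·log₁₀(r₂/r₁) = 20·log₁₀(86.1/10.7) = 18.112 dB.
L₂ = 94 − 20·log₁₀(86.1/10.7) = 94 − 18.112 = 75.89 dB.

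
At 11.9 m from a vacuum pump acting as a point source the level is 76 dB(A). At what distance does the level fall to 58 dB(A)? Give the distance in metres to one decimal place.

For a point source L₁ − L₂ = 20·log₁₀(r₂/r₁), so r₂ = r₁·10^((L₁−L₂)/20).
r₂ = 11.9·10^((76−58)/20) = 11.9·10^(18.0/20) = 94.53 m.

94.5 m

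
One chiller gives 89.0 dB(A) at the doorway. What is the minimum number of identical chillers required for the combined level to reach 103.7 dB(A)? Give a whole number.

N identical sources give L₁ + 10·log₁₀ N, so require 10·log₁₀ N ≥ 103.7 − 89.0 = 14.7 dB.
N ≥ 10^(14.7/10) = 29.512, so N = 30.

30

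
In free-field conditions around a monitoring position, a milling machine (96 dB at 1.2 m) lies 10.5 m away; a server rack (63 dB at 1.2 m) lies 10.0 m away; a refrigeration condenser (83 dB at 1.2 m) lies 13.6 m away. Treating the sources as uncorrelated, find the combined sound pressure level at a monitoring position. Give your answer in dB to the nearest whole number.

First find each source's level at the receiver (point-source: −20·log₁₀(r/r_ref)), then combine on an intensity basis.
milling machine: 96 − 20·log₁₀(10.5/1.2) = 96 − 18.84 = 77.16 dB.
server rack: 63 − 20·log₁₀(10.0/1.2) = 63 − 18.42 = 44.58 dB.
refrigeration condenser: 83 − 20·log₁₀(13.6/1.2) = 83 − 21.09 = 61.91 dB.
Σ 10^(L/10) = 5.358e+07 → L_total = 10·log₁₀(5.358e+07) = 77.29 dB.

77 dB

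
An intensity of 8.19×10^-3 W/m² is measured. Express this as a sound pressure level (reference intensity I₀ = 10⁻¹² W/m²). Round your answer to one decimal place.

99.1 dB

I/I₀ = 8.19×10^-3/10⁻¹² = 8.19×10^9, and L = 10·log₁₀(I/I₀).
L = 10·(0.9133 + 9) = 99.13 dB.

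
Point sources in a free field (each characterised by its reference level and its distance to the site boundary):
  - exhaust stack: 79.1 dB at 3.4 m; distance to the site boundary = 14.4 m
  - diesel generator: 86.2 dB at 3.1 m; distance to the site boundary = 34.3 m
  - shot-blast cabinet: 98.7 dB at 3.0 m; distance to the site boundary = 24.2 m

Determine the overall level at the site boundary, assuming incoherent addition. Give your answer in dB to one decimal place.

80.9 dB

Apply inverse-square spreading to bring every level to the receiver, then sum 10^(L/10).
exhaust stack: 79.1 − 20·log₁₀(14.4/3.4) = 79.1 − 12.54 = 66.56 dB.
diesel generator: 86.2 − 20·log₁₀(34.3/3.1) = 86.2 − 20.88 = 65.32 dB.
shot-blast cabinet: 98.7 − 20·log₁₀(24.2/3.0) = 98.7 − 18.13 = 80.57 dB.
Σ 10^(L/10) = 1.219e+08 → L_total = 10·log₁₀(1.219e+08) = 80.86 dB.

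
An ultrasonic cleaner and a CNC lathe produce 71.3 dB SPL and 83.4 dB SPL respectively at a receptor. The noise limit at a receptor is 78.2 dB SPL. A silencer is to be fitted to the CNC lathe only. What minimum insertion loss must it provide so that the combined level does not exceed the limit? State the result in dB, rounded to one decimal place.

6.2 dB

Everything except the CNC lathe sums to 10^(71.3/10) = 1.349e+07 in linear terms, 71.30 dB SPL.
The limit corresponds to 10^(78.2/10) = 6.607e+07; subtracting the fixed part leaves 5.258e+07 for the CNC lathe, i.e. 77.21 dB SPL.
So the CNC lathe must be reduced from 83.4 to 77.21 dB SPL: IL = 6.19 dB.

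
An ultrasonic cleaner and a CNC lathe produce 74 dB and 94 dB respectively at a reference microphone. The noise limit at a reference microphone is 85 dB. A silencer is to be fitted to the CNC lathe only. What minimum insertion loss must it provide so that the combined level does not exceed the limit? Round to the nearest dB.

9 dB

Everything except the CNC lathe sums to 10^(74/10) = 2.512e+07 in linear terms, 74.00 dB.
The limit corresponds to 10^(85/10) = 3.162e+08; subtracting the fixed part leaves 2.911e+08 for the CNC lathe, i.e. 84.64 dB.
So the CNC lathe must be reduced from 94 to 84.64 dB: IL = 9.36 dB.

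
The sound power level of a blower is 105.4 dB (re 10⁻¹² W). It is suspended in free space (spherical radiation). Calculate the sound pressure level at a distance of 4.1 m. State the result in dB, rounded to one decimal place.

82.2 dB

L_p = L_w − 10·log₁₀(4π·r²) with r = 4.1 m.
4π·r² = 211.2 m², 10·log₁₀ of that is 23.248 dB.
L_p = 105.4 − 23.248 = 82.15 dB.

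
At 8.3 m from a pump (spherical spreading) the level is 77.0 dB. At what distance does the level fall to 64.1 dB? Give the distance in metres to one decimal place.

36.7 m

For a point source L₁ − L₂ = 20·log₁₀(r₂/r₁), so r₂ = r₁·10^((L₁−L₂)/20).
r₂ = 8.3·10^((77.0−64.1)/20) = 8.3·10^(12.9/20) = 36.65 m.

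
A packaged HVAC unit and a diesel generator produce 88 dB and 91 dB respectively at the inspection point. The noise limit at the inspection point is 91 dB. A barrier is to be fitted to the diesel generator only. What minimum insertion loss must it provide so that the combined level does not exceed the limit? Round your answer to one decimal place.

3.0 dB

Everything except the diesel generator sums to 10^(88/10) = 6.310e+08 in linear terms, 88.00 dB.
To meet 91 dB overall, the treated diesel generator may contribute at most 10^(91/10) − 6.310e+08 = 6.280e+08, i.e. 87.98 dB.
So the diesel generator must be reduced from 91 to 87.98 dB: IL = 3.02 dB.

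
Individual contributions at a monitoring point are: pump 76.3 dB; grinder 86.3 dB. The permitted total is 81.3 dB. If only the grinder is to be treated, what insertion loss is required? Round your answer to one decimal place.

6.7 dB

The untreated sources together contribute 10^(76.3/10) = 4.266e+07, i.e. 76.30 dB.
The limit corresponds to 10^(81.3/10) = 1.349e+08; subtracting the fixed part leaves 9.224e+07 for the grinder, i.e. 79.65 dB.
So the grinder must be reduced from 86.3 to 79.65 dB: IL = 6.65 dB.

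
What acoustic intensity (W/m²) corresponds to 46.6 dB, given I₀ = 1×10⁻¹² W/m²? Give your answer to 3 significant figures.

L = 10·log₁₀(I/I₀) ⇒ I = I₀·10^(L/10) = 10⁻¹² × 10^4.66.

4.57e-08 W/m²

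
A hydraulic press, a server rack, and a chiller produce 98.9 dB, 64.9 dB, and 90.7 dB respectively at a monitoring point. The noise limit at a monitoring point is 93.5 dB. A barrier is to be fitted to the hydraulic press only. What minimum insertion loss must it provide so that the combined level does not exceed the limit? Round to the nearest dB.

Everything except the hydraulic press sums to 10^(64.9/10) + 10^(90.7/10) = 1.178e+09 in linear terms, 90.71 dB.
The limit corresponds to 10^(93.5/10) = 2.239e+09; subtracting the fixed part leaves 1.061e+09 for the hydraulic press, i.e. 90.26 dB.
So the hydraulic press must be reduced from 98.9 to 90.26 dB: IL = 8.64 dB.

9 dB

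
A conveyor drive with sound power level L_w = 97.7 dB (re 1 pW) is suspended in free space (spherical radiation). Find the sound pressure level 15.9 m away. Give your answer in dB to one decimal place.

L_p = L_w − 10·log₁₀(4π·r²) with r = 15.9 m.
4π·r² = 3177 m², 10·log₁₀ of that is 35.020 dB.
L_p = 97.7 − 35.020 = 62.68 dB.

62.7 dB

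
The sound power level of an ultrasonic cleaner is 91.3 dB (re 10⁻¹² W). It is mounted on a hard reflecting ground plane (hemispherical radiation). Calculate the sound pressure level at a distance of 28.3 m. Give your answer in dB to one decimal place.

54.3 dB

The power spreads over a hemisphere of area 2π·r², so L_p = L_w − 10·log₁₀(2π·r²).
2π·r² = 5032 m², 10·log₁₀ of that is 37.018 dB.
L_p = 91.3 − 37.018 = 54.28 dB.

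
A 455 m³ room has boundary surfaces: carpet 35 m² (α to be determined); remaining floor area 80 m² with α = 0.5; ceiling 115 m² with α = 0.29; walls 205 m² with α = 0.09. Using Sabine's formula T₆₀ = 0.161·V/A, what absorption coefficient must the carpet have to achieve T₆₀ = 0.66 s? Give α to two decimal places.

0.55

Required total absorption A = 0.161·455/0.66 = 110.99 m².
Absorption from the other surfaces = 80·0.5 + 115·0.29 + 205·0.09 = 91.80 m², so the carpet must supply 19.19 m² over 35 m².
α = 19.19/35 = 0.548.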